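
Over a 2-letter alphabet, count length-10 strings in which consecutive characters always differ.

Let g(n) count such strings. g(1) = 2, and each valid string of length n-1 extends in 1 ways (any symbol but the last), so g(n) = 1 g(n-1).
Total: g(10) = 2 x 1^9.

Final answer: 2 x 1^{9} = 2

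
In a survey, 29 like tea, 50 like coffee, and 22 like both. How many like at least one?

|A union B| = |A| + |B| - |A intersect B| = 29 + 50 - 22.

Final answer: 57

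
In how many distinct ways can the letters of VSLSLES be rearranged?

Letters (E:1, L:2, S:3, V:1). Total letters: 7.
Permutations = 7!/(3! x 2!).

Final answer: 420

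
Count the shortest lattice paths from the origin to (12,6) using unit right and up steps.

Each path has 12 right steps and 6 up steps in some order (18 steps total).
Choose which 6 of the 18 steps are up: C(18,6).

Final answer: C(18,6) = 18564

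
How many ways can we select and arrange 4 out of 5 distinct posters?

P(5,4) = 5!/(5-4)! = 5!/1!.

Final answer: P(5,4) = 120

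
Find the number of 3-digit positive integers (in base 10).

First digit: 9 choices (1-9). Each of the remaining 2 digits: 10 choices.
Total: 9 x 10^2.

Final answer: 900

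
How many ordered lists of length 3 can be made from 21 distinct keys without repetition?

P(21,3) = 21!/(21-3)! = 21!/18!.

Final answer: P(21,3) = 7980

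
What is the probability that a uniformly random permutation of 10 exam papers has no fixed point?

D(n) = (n-1)(D(n-1) + D(n-2)), D(0)=1, D(1)=0.
Building up: D(2)=1, D(3)=2, D(4)=9, D(5)=44, D(6)=265, D(7)=1854, D(8)=14833, D(9)=133496, D(10)=1334961.
Total arrangements: 10! = 3628800.
Probability = D(10)/10! = 16481/44800.

Final answer: D(10)/10! = 1334961/3628800 = 0.367879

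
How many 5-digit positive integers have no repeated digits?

First digit: 9 (not 0). Second: 9 (not first). Third: 8, etc.
Total: 9 x 9 x 8 x 7 x 6.

Final answer: 27216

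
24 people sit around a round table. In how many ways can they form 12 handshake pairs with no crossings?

The structures are counted by the Catalan number C_n. Here n = 24/2 = 12.
C_n = C(2n,n) - C(2n,n+1), so C_{12} = C(24,12) - C(24,13) = 2704156 - 2496144.

Final answer: C_{12} = 208012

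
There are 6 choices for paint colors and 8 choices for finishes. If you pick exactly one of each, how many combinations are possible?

By the multiplication principle: 6 x 8.

Final answer: 48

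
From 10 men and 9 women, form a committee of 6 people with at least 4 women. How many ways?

Sum over valid woman counts:
C(9,4)C(10,2) = 5670
C(9,5)C(10,1) = 1260
C(9,6)C(10,0) = 84
Total: 5670 + 1260 + 84.

Final answer: 7014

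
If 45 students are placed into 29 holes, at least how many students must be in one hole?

By the pigeonhole principle: ceiling(45/29).

Final answer: 2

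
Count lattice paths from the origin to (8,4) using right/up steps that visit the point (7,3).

Paths (0,0)->(7,3): C(10,3) = 120.
Paths (7,3)->(8,4): C(2,1) = 2.
By multiplication principle: 120 x 2.

Final answer: 240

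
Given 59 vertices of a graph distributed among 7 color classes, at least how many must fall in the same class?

By pigeonhole with 59 objects and 7 categories: ceiling(59/7).

Final answer: 9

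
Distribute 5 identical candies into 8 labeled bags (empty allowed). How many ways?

Stars and bars: C(n+k-1, k-1) = C(12,7).

Final answer: C(12,7) = 792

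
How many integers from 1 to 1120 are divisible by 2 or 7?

Multiples of 2: 560. Multiples of 7: 160. Of both (lcm=14): 80.
By inclusion-exclusion: 560 + 160 - 80.

Final answer: 640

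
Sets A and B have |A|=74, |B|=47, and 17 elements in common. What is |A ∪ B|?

|A union B| = |A| + |B| - |A intersect B| = 74 + 47 - 17.

Final answer: 104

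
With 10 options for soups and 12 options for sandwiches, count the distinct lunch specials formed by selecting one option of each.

By the multiplication principle: 10 x 12.

Final answer: 120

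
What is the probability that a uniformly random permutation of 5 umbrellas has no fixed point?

Use the recurrence D(n) = (n-1)(D(n-1) + D(n-2)) with D(0)=1, D(1)=0.
Building up: D(2)=1, D(3)=2, D(4)=9, D(5)=44.
Total arrangements: 5! = 120.
Probability = D(5)/5! = 11/30.

Final answer: D(5)/5! = 44/120 = 0.366667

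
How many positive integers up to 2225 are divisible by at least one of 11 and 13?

Multiples of 11: 202. Multiples of 13: 171. Of both (lcm=143): 15.
By inclusion-exclusion: 202 + 171 - 15.

Final answer: 358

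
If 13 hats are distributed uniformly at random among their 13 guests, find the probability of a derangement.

Derangements satisfy D(n) = (n-1)(D(n-1) + D(n-2)), starting from D(0)=1, D(1)=0.
Building up: D(2)=1, D(3)=2, D(4)=9, D(5)=44, D(6)=265, D(7)=1854, D(8)=14833, D(9)=133496, D(10)=1334961, D(11)=14684570, D(12)=176214841, D(13)=2290792932.
Total arrangements: 13! = 6227020800.
Probability = D(13)/13! = 63633137/172972800.

Final answer: D(13)/13! = 2290792932/6227020800 = 0.367879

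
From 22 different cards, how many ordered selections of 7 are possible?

P(22,7) = 22!/(22-7)! = 22!/15!.

Final answer: P(22,7) = 859541760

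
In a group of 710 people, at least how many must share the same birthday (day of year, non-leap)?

There are 365 possible values for birthday (day of year, non-leap). With 710 people and 365 categories, by pigeonhole: ceiling(710/365).

Final answer: 2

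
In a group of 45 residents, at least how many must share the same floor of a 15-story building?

There are 15 possible values for floor of a 15-story building. With 45 residents and 15 categories, by pigeonhole: ceiling(45/15).

Final answer: 3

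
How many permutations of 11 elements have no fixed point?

Use the recurrence D(n) = (n-1)(D(n-1) + D(n-2)) with D(0)=1, D(1)=0.
D(2) = 1 x (0 + 1) = 1
D(3) = 2 x (1 + 0) = 2
D(4) = 3 x (2 + 1) = 9
D(5) = 4 x (9 + 2) = 44
D(6) = 5 x (44 + 9) = 265
D(7) = 6 x (265 + 44) = 1854
D(8) = 7 x (1854 + 265) = 14833
D(9) = 8 x (14833 + 1854) = 133496
D(10) = 9 x (133496 + 14833) = 1334961
D(11) = 10 x (D(10) + D(9)) = 10 x (1334961 + 133496)

Final answer: D(11) = 14684570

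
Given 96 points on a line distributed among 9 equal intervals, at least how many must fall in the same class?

By pigeonhole with 96 objects and 9 categories: ceiling(96/9).

Final answer: 11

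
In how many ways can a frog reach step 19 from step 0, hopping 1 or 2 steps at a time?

Let f(n) be the number of climbs. Removing the last move (1 or 2 steps) gives f(n) = f(n-1) + f(n-2); base cases f(1)=1, f(2)=2.
Building up term by term: f(1)=1, f(2)=2, f(3)=3, f(4)=5, f(5)=8, f(6)=13, f(7)=21, f(8)=34, f(9)=55, f(10)=89, f(11)=144, f(12)=233, f(13)=377, f(14)=610, f(15)=987, f(16)=1597, f(17)=2584, f(18)=4181, f(19)=6765.

Final answer: 6765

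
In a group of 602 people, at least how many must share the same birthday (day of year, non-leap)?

There are 365 possible values for birthday (day of year, non-leap). With 602 people and 365 categories, by pigeonhole: ceiling(602/365).

Final answer: 2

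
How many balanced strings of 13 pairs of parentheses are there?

This is a standard Catalan-number count: the answer is C_n. Here n = 13 (pairs).
C_n = (2n)!/(n!(n+1)!), so C_{13} = 26!/(13! x 14!) = C(26,13)/14 = 10400600/14.

Final answer: C_{13} = 742900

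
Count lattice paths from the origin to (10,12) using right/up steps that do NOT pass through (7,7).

Total paths to (10,12): C(22,12) = 646646.
Paths through (7,7): C(14,7) x C(8,5) = 192192.
Avoiding (7,7): 646646 - 192192.

Final answer: 454454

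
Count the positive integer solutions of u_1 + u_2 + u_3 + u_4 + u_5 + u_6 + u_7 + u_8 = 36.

Substitute u'_i = u_i - 1 (so u'_i >= 0). Then sum u'_i = 36 - 8 = 28.
Stars and bars: C(28+8-1, 8-1) = C(35,7).

Final answer: C(35,7) = 6724520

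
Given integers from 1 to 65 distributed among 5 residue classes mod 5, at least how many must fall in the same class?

By pigeonhole with 65 objects and 5 categories: ceiling(65/5).

Final answer: 13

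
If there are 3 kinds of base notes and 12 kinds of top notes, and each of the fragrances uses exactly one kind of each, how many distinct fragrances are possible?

By the multiplication principle: 3 x 12.

Final answer: 36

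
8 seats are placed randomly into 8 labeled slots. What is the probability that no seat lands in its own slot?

D(n) = (n-1)(D(n-1) + D(n-2)), D(0)=1, D(1)=0.
Building up: D(2)=1, D(3)=2, D(4)=9, D(5)=44, D(6)=265, D(7)=1854, D(8)=14833.
Total arrangements: 8! = 40320.
Probability = D(8)/8! = 2119/5760.

Final answer: D(8)/8! = 14833/40320 = 0.367882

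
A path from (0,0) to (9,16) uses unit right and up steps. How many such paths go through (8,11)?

Paths (0,0)->(8,11): C(19,11) = 75582.
Paths (8,11)->(9,16): C(6,5) = 6.
By multiplication principle: 75582 x 6.

Final answer: 453492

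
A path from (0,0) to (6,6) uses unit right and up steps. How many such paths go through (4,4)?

Paths (0,0)->(4,4): C(8,4) = 70.
Paths (4,4)->(6,6): C(4,2) = 6.
By multiplication principle: 70 x 6.

Final answer: 420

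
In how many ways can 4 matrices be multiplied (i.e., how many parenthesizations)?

The structures are counted by the Catalan number C_n. Here n = 4 - 1 = 3.
C_n = (2n)!/(n!(n+1)!), so C_{3} = 6!/(3! x 4!) = C(6,3)/4 = 20/4.

Final answer: C_{3} = 5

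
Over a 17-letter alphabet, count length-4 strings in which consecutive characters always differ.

First character: 17 choices. Each subsequent: 16 choices (must differ from the previous one).
Total: 17 x 16^3.

Final answer: 17 x 16^{3} = 69632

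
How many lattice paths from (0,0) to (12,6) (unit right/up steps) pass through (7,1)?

Paths (0,0)->(7,1): C(8,1) = 8.
Paths (7,1)->(12,6): C(10,5) = 252.
By multiplication principle: 8 x 252.

Final answer: 2016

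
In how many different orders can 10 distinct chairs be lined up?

The number of ways to arrange 10 distinct objects is 10!.

Final answer: 10! = 3628800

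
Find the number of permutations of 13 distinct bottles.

The number of ways to arrange 13 distinct objects is 13!.

Final answer: 13! = 6227020800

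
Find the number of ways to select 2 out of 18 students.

C(18,2) = 18!/(2! x (18-2)!).

Final answer: C(18,2) = 153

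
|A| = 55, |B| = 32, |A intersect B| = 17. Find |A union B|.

|A union B| = |A| + |B| - |A intersect B| = 55 + 32 - 17.

Final answer: 70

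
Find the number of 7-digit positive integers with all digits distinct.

First digit: 9 (not 0). Second: 9 (not first). Third: 8, etc.
Total: 9 x 9 x 8 x 7 x 6 x 5 x 4.

Final answer: 544320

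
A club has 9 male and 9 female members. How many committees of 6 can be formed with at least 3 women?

Sum over valid woman counts:
C(9,3)C(9,3) = 7056
C(9,4)C(9,2) = 4536
C(9,5)C(9,1) = 1134
C(9,6)C(9,0) = 84
Total: 7056 + 4536 + 1134 + 84.

Final answer: 12810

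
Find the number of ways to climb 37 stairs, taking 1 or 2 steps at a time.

Let f(n) be the number of climbs. Removing the last move (1 or 2 steps) gives f(n) = f(n-1) + f(n-2); base cases f(1)=1, f(2)=2.
Computing successive values: f(1)=1, f(2)=2, f(3)=3, f(4)=5, f(5)=8, f(6)=13, f(7)=21, f(8)=34, f(9)=55, f(10)=89, f(11)=144, f(12)=233, f(13)=377, f(14)=610, f(15)=987, f(16)=1597, f(17)=2584, f(18)=4181, f(19)=6765, f(20)=10946, f(21)=17711, f(22)=28657, f(23)=46368, f(24)=75025, f(25)=121393, f(26)=196418, f(27)=317811, f(28)=514229, f(29)=832040, f(30)=1346269, f(31)=2178309, f(32)=3524578, f(33)=5702887, f(34)=9227465, f(35)=14930352, f(36)=24157817, f(37)=39088169.

Final answer: 39088169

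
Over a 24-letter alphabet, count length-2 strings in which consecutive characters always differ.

First character: 24 choices. Each subsequent: 23 choices (must differ from the previous one).
Total: 24 x 23^1.

Final answer: 24 x 23^{1} = 552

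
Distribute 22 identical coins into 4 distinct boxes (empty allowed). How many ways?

Stars and bars: C(n+k-1, k-1) = C(25,3).

Final answer: C(25,3) = 2300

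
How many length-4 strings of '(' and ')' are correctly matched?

This is counted by the nth Catalan number C_n. Here n = 2 (pairs).
Using C_0 = 1 and C_(k+1) = C_k x 2(2k+1)/(k+2), build up term by term: C_1=1, C_2=2.

Final answer: C_{2} = 2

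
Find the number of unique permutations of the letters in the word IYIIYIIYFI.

Letters (F:1, I:6, Y:3). Total letters: 10.
Permutations = 10!/(6! x 3!).

Final answer: 840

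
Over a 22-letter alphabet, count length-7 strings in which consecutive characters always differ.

First character: 22 choices. Each subsequent: 21 choices (must differ from the previous one).
Total: 22 x 21^6.

Final answer: 22 x 21^{6} = 1886854662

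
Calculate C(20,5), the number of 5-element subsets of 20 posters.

C(20,5) = 20!/(5! x 15!).

Final answer: \binom{20}{5} = 15504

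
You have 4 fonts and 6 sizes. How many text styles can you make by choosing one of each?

By the multiplication principle: 4 x 6.

Final answer: 24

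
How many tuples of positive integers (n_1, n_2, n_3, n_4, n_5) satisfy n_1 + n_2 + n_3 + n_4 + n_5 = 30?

Substitute n'_i = n_i - 1 (so n'_i >= 0). Then sum n'_i = 30 - 5 = 25.
Stars and bars: C(25+5-1, 5-1) = C(29,4).

Final answer: C(29,4) = 23751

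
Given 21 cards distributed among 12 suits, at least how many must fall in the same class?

By pigeonhole with 21 objects and 12 categories: ceiling(21/12).

Final answer: 2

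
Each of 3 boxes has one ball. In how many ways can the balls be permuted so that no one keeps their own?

D(n) = (n-1)(D(n-1) + D(n-2)), D(0)=1, D(1)=0.
D(2) = 1 x (0 + 1) = 1
D(3) = 2 x (D(2) + D(1)) = 2 x (1 + 0)

Final answer: D(3) = 2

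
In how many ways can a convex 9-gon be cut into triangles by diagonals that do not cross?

This is counted by the nth Catalan number C_n. Here n = 9 - 2 = 7.
Using C_0 = 1 and C_(k+1) = C_k x 2(2k+1)/(k+2), build up term by term: C_1=1, C_2=2, C_3=5, C_4=14, C_5=42, C_6=132, C_7=429.

Final answer: C_{7} = 429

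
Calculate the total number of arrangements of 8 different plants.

The number of ways to arrange 8 distinct objects is 8!.

Final answer: 8! = 40320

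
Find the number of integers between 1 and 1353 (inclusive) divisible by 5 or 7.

Multiples of 5: 270. Multiples of 7: 193. Of both (lcm=35): 38.
By inclusion-exclusion: 270 + 193 - 38.

Final answer: 425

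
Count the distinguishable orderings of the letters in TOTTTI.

Letters (I:1, O:1, T:4). Total letters: 6.
Permutations = 6!/(4!).

Final answer: 30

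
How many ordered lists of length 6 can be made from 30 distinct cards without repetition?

P(30,6) = 30!/(30-6)! = 30!/24!.

Final answer: P(30,6) = 427518000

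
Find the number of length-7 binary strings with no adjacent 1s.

Classify by the final bit: ...0 gives a(n-1) strings, ...01 gives a(n-2) strings. Thus a(n) = a(n-1) + a(n-2) with a(1)=2, a(2)=3.
Iterating the recurrence: a(1)=2, a(2)=3, a(3)=5, a(4)=8, a(5)=13, a(6)=21, a(7)=34.

Final answer: 34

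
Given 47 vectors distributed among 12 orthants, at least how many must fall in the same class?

By pigeonhole with 47 objects and 12 categories: ceiling(47/12).

Final answer: 4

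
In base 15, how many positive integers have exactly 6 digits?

In base 15, the leading digit has 14 choices (1..14); each of the remaining 5 digits has 15 choices.
Total: 14 x 15^5.

Final answer: 10631250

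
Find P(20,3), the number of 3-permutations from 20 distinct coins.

P(20,3) = 20!/(20-3)! = 20!/17!.

Final answer: P(20,3) = 6840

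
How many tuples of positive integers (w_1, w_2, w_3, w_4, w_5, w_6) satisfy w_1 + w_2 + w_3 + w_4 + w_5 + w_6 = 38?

Substitute w'_i = w_i - 1 (so w'_i >= 0). Then sum w'_i = 38 - 6 = 32.
Stars and bars: C(32+6-1, 6-1) = C(37,5).

Final answer: C(37,5) = 435897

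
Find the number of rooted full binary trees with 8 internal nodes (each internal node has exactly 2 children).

This is counted by the nth Catalan number C_n. Here n = 8.
C_n = C(2n,n)/(n+1), so C_{8} = C(16,8)/9 = 12870/9.

Final answer: C_{8} = 1430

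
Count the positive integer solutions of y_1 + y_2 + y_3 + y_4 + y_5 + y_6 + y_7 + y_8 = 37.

Substitute y'_i = y_i - 1 (so y'_i >= 0). Then sum y'_i = 37 - 8 = 29.
Stars and bars: C(29+8-1, 8-1) = C(36,7).

Final answer: C(36,7) = 8347680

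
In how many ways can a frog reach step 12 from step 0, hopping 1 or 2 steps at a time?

Condition on the final move: it is a 1-step (f(n-1) ways to get there) or a 2-step (f(n-2) ways), so f(n) = f(n-1) + f(n-2), with f(1)=1, f(2)=2.
Computing successive values: f(1)=1, f(2)=2, f(3)=3, f(4)=5, f(5)=8, f(6)=13, f(7)=21, f(8)=34, f(9)=55, f(10)=89, f(11)=144, f(12)=233.

Final answer: 233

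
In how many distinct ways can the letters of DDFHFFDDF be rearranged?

Letters (D:4, F:4, H:1). Total letters: 9.
Permutations = 9!/(4! x 4!).

Final answer: 630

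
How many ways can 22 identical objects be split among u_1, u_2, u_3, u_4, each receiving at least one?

Substitute u'_i = u_i - 1 (so u'_i >= 0). Then sum u'_i = 22 - 4 = 18.
Stars and bars: C(18+4-1, 4-1) = C(21,3).

Final answer: C(21,3) = 1330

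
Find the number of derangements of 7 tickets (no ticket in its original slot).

Use the recurrence D(n) = (n-1)(D(n-1) + D(n-2)) with D(0)=1, D(1)=0.
D(2) = 1 x (0 + 1) = 1
D(3) = 2 x (1 + 0) = 2
D(4) = 3 x (2 + 1) = 9
D(5) = 4 x (9 + 2) = 44
D(6) = 5 x (44 + 9) = 265
D(7) = 6 x (D(6) + D(5)) = 6 x (265 + 44)

Final answer: D(7) = 1854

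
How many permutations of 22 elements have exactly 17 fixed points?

Choose which 17 elements are fixed: C(22,17) = 26334.
Derange the remaining 5 using D(j) = (j-1)(D(j-1) + D(j-2)), D(0)=1, D(1)=0: D(2)=1, D(3)=2, D(4)=9, D(5)=44.
Total: 26334 x 44.

Final answer: C(22,17) D(5) = 1158696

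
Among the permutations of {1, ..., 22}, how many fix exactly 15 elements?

Choose which 15 elements are fixed: C(22,15) = 170544.
Derange the remaining 7 using D(j) = (j-1)(D(j-1) + D(j-2)), D(0)=1, D(1)=0: D(2)=1, D(3)=2, D(4)=9, D(5)=44, D(6)=265, D(7)=1854.
Total: 170544 x 1854.

Final answer: C(22,15) D(7) = 316188576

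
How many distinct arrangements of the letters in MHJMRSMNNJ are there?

Letters (H:1, J:2, M:3, N:2, R:1, S:1). Total letters: 10.
Permutations = 10!/(3! x 2! x 2!).

Final answer: 151200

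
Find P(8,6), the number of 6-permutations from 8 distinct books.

P(8,6) = 8!/(8-6)! = 8!/2!.

Final answer: P(8,6) = 20160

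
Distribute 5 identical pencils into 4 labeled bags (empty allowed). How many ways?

Stars and bars: C(n+k-1, k-1) = C(8,3).

Final answer: C(8,3) = 56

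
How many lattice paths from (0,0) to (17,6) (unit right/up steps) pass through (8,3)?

Paths (0,0)->(8,3): C(11,3) = 165.
Paths (8,3)->(17,6): C(12,3) = 220.
By multiplication principle: 165 x 220.

Final answer: 36300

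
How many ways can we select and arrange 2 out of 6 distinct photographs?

P(6,2) = 6!/(6-2)! = 6!/4!.

Final answer: P(6,2) = 30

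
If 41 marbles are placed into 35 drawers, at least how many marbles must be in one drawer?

By the pigeonhole principle: ceiling(41/35).

Final answer: 2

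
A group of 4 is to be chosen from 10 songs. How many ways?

C(10,4) = 10!/(4! x (10-4)!).

Final answer: C(10,4) = 210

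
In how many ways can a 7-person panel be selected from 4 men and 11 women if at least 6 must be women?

Sum over valid woman counts:
C(11,6)C(4,1) = 1848
C(11,7)C(4,0) = 330
Total: 1848 + 330.

Final answer: 2178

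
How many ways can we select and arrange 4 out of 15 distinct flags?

P(15,4) = 15!/(15-4)! = 15!/11!.

Final answer: P(15,4) = 32760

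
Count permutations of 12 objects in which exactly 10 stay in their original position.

Choose which 10 elements are fixed: C(12,10) = 66.
Derange the remaining 2 using D(j) = (j-1)(D(j-1) + D(j-2)), D(0)=1, D(1)=0: D(2)=1.
Total: 66 x 1.

Final answer: C(12,10) D(2) = 66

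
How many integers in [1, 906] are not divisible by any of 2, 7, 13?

|div by 2|=453, |div by 7|=129, |div by 13|=69.
|div by 2&7|=64, |div by 2&13|=34, |div by 7&13|=9, |div by all|=4.
By inclusion-exclusion, divisible by at least one: 453+129+69-64-34-9+4 = 548.
Not divisible by any: 906 - 548.

Final answer: 358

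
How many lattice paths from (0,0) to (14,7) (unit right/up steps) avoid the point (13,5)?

Total paths to (14,7): C(21,7) = 116280.
Paths through (13,5): C(18,5) x C(3,2) = 25704.
Avoiding (13,5): 116280 - 25704.

Final answer: 90576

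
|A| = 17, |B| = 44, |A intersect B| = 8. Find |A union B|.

|A union B| = |A| + |B| - |A intersect B| = 17 + 44 - 8.

Final answer: 53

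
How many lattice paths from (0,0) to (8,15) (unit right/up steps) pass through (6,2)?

Paths (0,0)->(6,2): C(8,2) = 28.
Paths (6,2)->(8,15): C(15,13) = 105.
By multiplication principle: 28 x 105.

Final answer: 2940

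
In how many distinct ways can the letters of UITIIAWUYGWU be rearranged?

Letters (A:1, G:1, I:3, T:1, U:3, W:2, Y:1). Total letters: 12.
Permutations = 12!/(3! x 3! x 2!).

Final answer: 6652800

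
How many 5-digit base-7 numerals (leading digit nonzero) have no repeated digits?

The leading digit has 6 choices (anything but zero); the next has 6 (anything but the first), then 5, and so on, one fewer each time.
Total: 6 x 6 x 5 x 4 x 3.

Final answer: 2160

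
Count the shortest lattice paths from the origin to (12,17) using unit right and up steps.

Each path has 12 right steps and 17 up steps in some order (29 steps total).
Choose which 17 of the 29 steps are up: C(29,17).

Final answer: C(29,17) = 51895935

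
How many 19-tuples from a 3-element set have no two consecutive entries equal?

First character: 3 choices. Each subsequent: 2 choices (must differ from the previous one).
Total: 3 x 2^18.

Final answer: 3 x 2^{18} = 786432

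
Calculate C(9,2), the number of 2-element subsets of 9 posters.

C(9,2) = 9!/(2! x (9-2)!).

Final answer: C(9,2) = 36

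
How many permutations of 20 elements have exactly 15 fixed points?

Choose which 15 elements are fixed: C(20,15) = 15504.
Derange the remaining 5 using D(j) = (j-1)(D(j-1) + D(j-2)), D(0)=1, D(1)=0: D(2)=1, D(3)=2, D(4)=9, D(5)=44.
Total: 15504 x 44.

Final answer: C(20,15) D(5) = 682176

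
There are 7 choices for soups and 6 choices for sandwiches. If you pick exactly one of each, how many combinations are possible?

By the multiplication principle: 7 x 6.

Final answer: 42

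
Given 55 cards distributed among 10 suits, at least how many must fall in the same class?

By pigeonhole with 55 objects and 10 categories: ceiling(55/10).

Final answer: 6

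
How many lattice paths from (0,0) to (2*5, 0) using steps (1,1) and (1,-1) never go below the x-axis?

Total monotonic paths to (5,5): C(10,5) = 252.
Reflecting each bad path at its first crossing gives a bijection with paths to (4,6): C(10,6) = 210.
Valid Dyck paths: 252 - 210.
(Equivalently, C_{5} = C(10,5)/6 = 252/6.)

Final answer: C_{5} = 42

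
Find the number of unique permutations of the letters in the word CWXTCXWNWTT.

Letters (C:2, N:1, T:3, W:3, X:2). Total letters: 11.
Permutations = 11!/(3! x 3! x 2! x 2!).

Final answer: 277200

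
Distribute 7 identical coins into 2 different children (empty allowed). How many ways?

Stars and bars: C(n+k-1, k-1) = C(8,1).

Final answer: C(8,1) = 8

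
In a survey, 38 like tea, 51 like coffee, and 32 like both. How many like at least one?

|A union B| = |A| + |B| - |A intersect B| = 38 + 51 - 32.

Final answer: 57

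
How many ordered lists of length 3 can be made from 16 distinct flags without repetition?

P(16,3) = 16!/(16-3)! = 16!/13!.

Final answer: P(16,3) = 3360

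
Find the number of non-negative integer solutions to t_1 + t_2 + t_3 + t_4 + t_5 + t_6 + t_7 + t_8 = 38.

Stars and bars with 38 stars and 7 bars:
C(38+8-1, 8-1) = C(45,7).

Final answer: C(45,7) = 45379620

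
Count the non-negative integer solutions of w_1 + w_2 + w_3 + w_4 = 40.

Stars and bars with 40 stars and 3 bars:
C(40+4-1, 4-1) = C(43,3).

Final answer: C(43,3) = 12341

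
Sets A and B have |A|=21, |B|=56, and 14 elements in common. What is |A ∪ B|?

|A union B| = |A| + |B| - |A intersect B| = 21 + 56 - 14.

Final answer: 63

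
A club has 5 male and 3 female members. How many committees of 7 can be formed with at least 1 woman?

Sum over valid woman counts:
C(3,2)C(5,5) = 3
C(3,3)C(5,4) = 5
Total: 3 + 5.

Final answer: 8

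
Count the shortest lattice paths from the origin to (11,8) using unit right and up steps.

Each path has 11 right steps and 8 up steps in some order (19 steps total).
Choose which 8 of the 19 steps are up: C(19,8).

Final answer: C(19,8) = 75582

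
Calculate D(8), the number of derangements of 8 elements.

Use the recurrence D(n) = (n-1)(D(n-1) + D(n-2)) with D(0)=1, D(1)=0.
D(2) = 1 x (0 + 1) = 1
D(3) = 2 x (1 + 0) = 2
D(4) = 3 x (2 + 1) = 9
D(5) = 4 x (9 + 2) = 44
D(6) = 5 x (44 + 9) = 265
D(7) = 6 x (265 + 44) = 1854
D(8) = 7 x (D(7) + D(6)) = 7 x (1854 + 265)

Final answer: D(8) = 14833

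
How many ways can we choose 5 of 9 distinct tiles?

C(9,5) = 9!/(5! x (9-5)!).

Final answer: C(9,5) = 126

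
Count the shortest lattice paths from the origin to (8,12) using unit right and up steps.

Each path has 8 right steps and 12 up steps in some order (20 steps total).
Choose which 12 of the 20 steps are up: C(20,12).

Final answer: C(20,12) = 125970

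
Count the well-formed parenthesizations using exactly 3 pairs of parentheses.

This is counted by the nth Catalan number C_n. Here n = 3 (pairs).
Using C_0 = 1 and C_(k+1) = C_k x 2(2k+1)/(k+2), build up term by term: C_1=1, C_2=2, C_3=5.

Final answer: C_{3} = 5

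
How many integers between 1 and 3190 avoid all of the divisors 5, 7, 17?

|div by 5|=638, |div by 7|=455, |div by 17|=187.
|div by 5&7|=91, |div by 5&17|=37, |div by 7&17|=26, |div by all|=5.
By inclusion-exclusion, divisible by at least one: 638+455+187-91-37-26+5 = 1131.
Not divisible by any: 3190 - 1131.

Final answer: 2059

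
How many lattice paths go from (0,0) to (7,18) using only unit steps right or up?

Each path has 7 right steps and 18 up steps in some order (25 steps total).
Choose which 18 of the 25 steps are up: C(25,18).

Final answer: C(25,18) = 480700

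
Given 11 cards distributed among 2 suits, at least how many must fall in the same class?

By pigeonhole with 11 objects and 2 categories: ceiling(11/2).

Final answer: 6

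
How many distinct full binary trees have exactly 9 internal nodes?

This is counted by the nth Catalan number C_n. Here n = 9.
C_n = (2n)!/(n!(n+1)!), so C_{9} = 18!/(9! x 10!) = C(18,9)/10 = 48620/10.

Final answer: C_{9} = 4862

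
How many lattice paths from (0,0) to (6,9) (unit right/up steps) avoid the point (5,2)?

Total paths to (6,9): C(15,9) = 5005.
Paths through (5,2): C(7,2) x C(8,7) = 168.
Avoiding (5,2): 5005 - 168.

Final answer: 4837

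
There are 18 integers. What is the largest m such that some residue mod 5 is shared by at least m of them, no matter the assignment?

There are 5 possible values for residue mod 5. With 18 integers and 5 categories, by pigeonhole: ceiling(18/5).

Final answer: 4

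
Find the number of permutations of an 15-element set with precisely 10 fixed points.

Choose which 10 elements are fixed: C(15,10) = 3003.
Derange the remaining 5 using D(j) = (j-1)(D(j-1) + D(j-2)), D(0)=1, D(1)=0: D(2)=1, D(3)=2, D(4)=9, D(5)=44.
Total: 3003 x 44.

Final answer: C(15,10) D(5) = 132132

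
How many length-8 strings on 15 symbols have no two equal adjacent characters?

First character: 15 choices. Each subsequent: 14 choices (must differ from the previous one).
Total: 15 x 14^7.

Final answer: 15 x 14^{7} = 1581202560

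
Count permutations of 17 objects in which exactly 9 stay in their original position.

Choose which 9 elements are fixed: C(17,9) = 24310.
Derange the remaining 8 using D(j) = (j-1)(D(j-1) + D(j-2)), D(0)=1, D(1)=0: D(2)=1, D(3)=2, D(4)=9, D(5)=44, D(6)=265, D(7)=1854, D(8)=14833.
Total: 24310 x 14833.

Final answer: C(17,9) D(8) = 360590230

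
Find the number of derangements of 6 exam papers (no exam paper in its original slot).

Derangements satisfy D(n) = (n-1)(D(n-1) + D(n-2)), starting from D(0)=1, D(1)=0.
D(2) = 1 x (0 + 1) = 1
D(3) = 2 x (1 + 0) = 2
D(4) = 3 x (2 + 1) = 9
D(5) = 4 x (9 + 2) = 44
D(6) = 5 x (D(5) + D(4)) = 5 x (44 + 9)

Final answer: D(6) = 265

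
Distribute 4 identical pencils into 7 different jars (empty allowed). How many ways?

Stars and bars: C(n+k-1, k-1) = C(10,6).

Final answer: C(10,6) = 210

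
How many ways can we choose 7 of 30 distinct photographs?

C(30,7) = 30!/(7! x 23!).

Final answer: \binom{30}{7} = 2035800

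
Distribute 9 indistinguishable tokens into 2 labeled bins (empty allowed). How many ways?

Stars and bars: C(n+k-1, k-1) = C(10,1).

Final answer: C(10,1) = 10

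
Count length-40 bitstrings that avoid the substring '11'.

Classify by the final bit: ...0 gives a(n-1) strings, ...01 gives a(n-2) strings. Thus a(n) = a(n-1) + a(n-2) with a(1)=2, a(2)=3.
Iterating the recurrence: a(1)=2, a(2)=3, a(3)=5, a(4)=8, a(5)=13, a(6)=21, a(7)=34, a(8)=55, a(9)=89, a(10)=144, a(11)=233, a(12)=377, a(13)=610, a(14)=987, a(15)=1597, a(16)=2584, a(17)=4181, a(18)=6765, a(19)=10946, a(20)=17711, a(21)=28657, a(22)=46368, a(23)=75025, a(24)=121393, a(25)=196418, a(26)=317811, a(27)=514229, a(28)=832040, a(29)=1346269, a(30)=2178309, a(31)=3524578, a(32)=5702887, a(33)=9227465, a(34)=14930352, a(35)=24157817, a(36)=39088169, a(37)=63245986, a(38)=102334155, a(39)=165580141, a(40)=267914296.

Final answer: 267914296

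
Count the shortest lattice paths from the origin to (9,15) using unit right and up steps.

Each path has 9 right steps and 15 up steps in some order (24 steps total).
Choose which 15 of the 24 steps are up: C(24,15).

Final answer: C(24,15) = 1307504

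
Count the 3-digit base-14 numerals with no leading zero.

These are the integers in [14^2, 14^3), so the count is 14^3 - 14^2 = 13 x 14^2.

Final answer: 2548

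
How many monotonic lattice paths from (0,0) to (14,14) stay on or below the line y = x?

Total monotonic paths to (14,14): C(28,14) = 40116600.
Paths that cross above y=x (reflection bijection): C(28,15) = 37442160.
Valid Dyck paths: 40116600 - 37442160.
(This is the Catalan number C_{14}.)

Final answer: C_{14} = 2674440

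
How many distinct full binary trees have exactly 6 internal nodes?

This is counted by the nth Catalan number C_n. Here n = 6.
C_n = C(2n,n) - C(2n,n+1), so C_{6} = C(12,6) - C(12,7) = 924 - 792.

Final answer: C_{6} = 132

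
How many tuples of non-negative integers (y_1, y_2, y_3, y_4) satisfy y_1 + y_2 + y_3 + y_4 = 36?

Stars and bars with 36 stars and 3 bars:
C(36+4-1, 4-1) = C(39,3).

Final answer: C(39,3) = 9139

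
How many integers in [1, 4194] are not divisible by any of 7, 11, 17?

|div by 7|=599, |div by 11|=381, |div by 17|=246.
|div by 7&11|=54, |div by 7&17|=35, |div by 11&17|=22, |div by all|=3.
By inclusion-exclusion, divisible by at least one: 599+381+246-54-35-22+3 = 1118.
Not divisible by any: 4194 - 1118.

Final answer: 3076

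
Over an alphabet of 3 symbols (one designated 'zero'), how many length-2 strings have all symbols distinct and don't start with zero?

First digit: 2 (nonzero). Second: 2 (not first). Third: 1, etc.
Total: 2 x 2.

Final answer: 4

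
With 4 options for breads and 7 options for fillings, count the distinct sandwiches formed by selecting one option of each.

By the multiplication principle: 4 x 7.

Final answer: 28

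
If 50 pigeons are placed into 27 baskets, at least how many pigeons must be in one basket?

By the pigeonhole principle: ceiling(50/27).

Final answer: 2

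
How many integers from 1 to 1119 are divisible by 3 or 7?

Multiples of 3: 373. Multiples of 7: 159. Of both (lcm=21): 53.
By inclusion-exclusion: 373 + 159 - 53.

Final answer: 479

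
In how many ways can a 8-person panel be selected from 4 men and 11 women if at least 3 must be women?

Sum over valid woman counts:
C(11,4)C(4,4) = 330
C(11,5)C(4,3) = 1848
C(11,6)C(4,2) = 2772
C(11,7)C(4,1) = 1320
C(11,8)C(4,0) = 165
Total: 330 + 1848 + 2772 + 1320 + 165.

Final answer: 6435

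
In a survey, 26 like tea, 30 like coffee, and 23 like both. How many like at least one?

|A union B| = |A| + |B| - |A intersect B| = 26 + 30 - 23.

Final answer: 33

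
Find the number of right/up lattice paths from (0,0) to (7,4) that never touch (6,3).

Total paths to (7,4): C(11,4) = 330.
Paths through (6,3): C(9,3) x C(2,1) = 168.
Avoiding (6,3): 330 - 168.

Final answer: 162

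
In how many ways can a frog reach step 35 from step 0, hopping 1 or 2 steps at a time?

Condition on the final move: it is a 1-step (f(n-1) ways to get there) or a 2-step (f(n-2) ways), so f(n) = f(n-1) + f(n-2), with f(1)=1, f(2)=2.
Computing successive values: f(1)=1, f(2)=2, f(3)=3, f(4)=5, f(5)=8, f(6)=13, f(7)=21, f(8)=34, f(9)=55, f(10)=89, f(11)=144, f(12)=233, f(13)=377, f(14)=610, f(15)=987, f(16)=1597, f(17)=2584, f(18)=4181, f(19)=6765, f(20)=10946, f(21)=17711, f(22)=28657, f(23)=46368, f(24)=75025, f(25)=121393, f(26)=196418, f(27)=317811, f(28)=514229, f(29)=832040, f(30)=1346269, f(31)=2178309, f(32)=3524578, f(33)=5702887, f(34)=9227465, f(35)=14930352.

Final answer: 14930352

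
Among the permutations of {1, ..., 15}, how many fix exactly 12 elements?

Choose which 12 elements are fixed: C(15,12) = 455.
Derange the remaining 3 using D(j) = (j-1)(D(j-1) + D(j-2)), D(0)=1, D(1)=0: D(2)=1, D(3)=2.
Total: 455 x 2.

Final answer: C(15,12) D(3) = 910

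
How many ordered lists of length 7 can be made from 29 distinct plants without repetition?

P(29,7) = 29!/(29-7)! = 29!/22!.

Final answer: P(29,7) = 7866331200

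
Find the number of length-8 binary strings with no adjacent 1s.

Let a(n) count valid strings. If the last bit is 0 the prefix is any valid string of length n-1; if it is 1 the string must end in 01 with a valid prefix of length n-2. So a(n) = a(n-1) + a(n-2), a(1)=2, a(2)=3.
Computing successive values: a(1)=2, a(2)=3, a(3)=5, a(4)=8, a(5)=13, a(6)=21, a(7)=34, a(8)=55.

Final answer: 55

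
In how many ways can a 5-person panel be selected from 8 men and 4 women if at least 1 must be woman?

Sum over valid woman counts:
C(4,1)C(8,4) = 280
C(4,2)C(8,3) = 336
C(4,3)C(8,2) = 112
C(4,4)C(8,1) = 8
Total: 280 + 336 + 112 + 8.

Final answer: 736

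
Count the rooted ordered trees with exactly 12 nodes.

This is counted by the nth Catalan number C_n. Here n = 12 - 1 = 11.
C_n = C(2n,n)/(n+1), so C_{11} = C(22,11)/12 = 705432/12.

Final answer: C_{11} = 58786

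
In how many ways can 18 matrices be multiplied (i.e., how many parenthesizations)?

The structures are counted by the Catalan number C_n. Here n = 18 - 1 = 17.
C_n = C(2n,n) - C(2n,n+1), so C_{17} = C(34,17) - C(34,18) = 2333606220 - 2203961430.

Final answer: C_{17} = 129644790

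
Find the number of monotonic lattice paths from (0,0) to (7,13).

Each path has 7 right steps and 13 up steps in some order (20 steps total).
Choose which 13 of the 20 steps are up: C(20,13).

Final answer: C(20,13) = 77520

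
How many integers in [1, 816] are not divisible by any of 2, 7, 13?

|div by 2|=408, |div by 7|=116, |div by 13|=62.
|div by 2&7|=58, |div by 2&13|=31, |div by 7&13|=8, |div by all|=4.
By inclusion-exclusion, divisible by at least one: 408+116+62-58-31-8+4 = 493.
Not divisible by any: 816 - 493.

Final answer: 323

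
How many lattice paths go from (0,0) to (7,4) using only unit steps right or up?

Each path has 7 right steps and 4 up steps in some order (11 steps total).
Choose which 4 of the 11 steps are up: C(11,4).

Final answer: C(11,4) = 330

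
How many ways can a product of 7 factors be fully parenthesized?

The structures are counted by the Catalan number C_n. Here n = 7 - 1 = 6.
C_n = (2n)!/(n!(n+1)!), so C_{6} = 12!/(6! x 7!) = C(12,6)/7 = 924/7.

Final answer: C_{6} = 132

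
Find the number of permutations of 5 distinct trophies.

The number of ways to arrange 5 distinct objects is 5!.

Final answer: 5! = 120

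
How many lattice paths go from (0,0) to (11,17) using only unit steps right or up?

Each path has 11 right steps and 17 up steps in some order (28 steps total).
Choose which 17 of the 28 steps are up: C(28,17).

Final answer: C(28,17) = 21474180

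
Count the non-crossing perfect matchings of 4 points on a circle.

The structures are counted by the Catalan number C_n. Here n = 4/2 = 2.
C_n = C(2n,n)/(n+1), so C_{2} = C(4,2)/3 = 6/3.

Final answer: C_{2} = 2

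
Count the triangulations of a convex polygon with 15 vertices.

The structures are counted by the Catalan number C_n. Here n = 15 - 2 = 13.
C_n = C(2n,n) - C(2n,n+1), so C_{13} = C(26,13) - C(26,14) = 10400600 - 9657700.

Final answer: C_{13} = 742900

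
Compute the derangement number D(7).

Use the recurrence D(n) = (n-1)(D(n-1) + D(n-2)) with D(0)=1, D(1)=0.
D(2) = 1 x (0 + 1) = 1
D(3) = 2 x (1 + 0) = 2
D(4) = 3 x (2 + 1) = 9
D(5) = 4 x (9 + 2) = 44
D(6) = 5 x (44 + 9) = 265
D(7) = 6 x (D(6) + D(5)) = 6 x (265 + 44)

Final answer: D(7) = 1854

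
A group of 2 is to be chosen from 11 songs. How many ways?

C(11,2) = 11!/(2! x (11-2)!).

Final answer: C(11,2) = 55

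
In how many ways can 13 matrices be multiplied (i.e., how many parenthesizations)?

This is counted by the nth Catalan number C_n. Here n = 13 - 1 = 12.
C_n = C(2n,n)/(n+1), so C_{12} = C(24,12)/13 = 2704156/13.

Final answer: C_{12} = 208012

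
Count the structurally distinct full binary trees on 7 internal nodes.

The structures are counted by the Catalan number C_n. Here n = 7.
Using C_0 = 1 and C_(k+1) = C_k x 2(2k+1)/(k+2), build up term by term: C_1=1, C_2=2, C_3=5, C_4=14, C_5=42, C_6=132, C_7=429.

Final answer: C_{7} = 429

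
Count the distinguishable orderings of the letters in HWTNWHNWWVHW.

Letters (H:3, N:2, T:1, V:1, W:5). Total letters: 12.
Permutations = 12!/(5! x 3! x 2!).

Final answer: 332640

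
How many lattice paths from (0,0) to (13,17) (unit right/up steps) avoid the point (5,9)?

Total paths to (13,17): C(30,17) = 119759850.
Paths through (5,9): C(14,9) x C(16,8) = 25765740.
Avoiding (5,9): 119759850 - 25765740.

Final answer: 93994110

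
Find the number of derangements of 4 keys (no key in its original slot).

Use the recurrence D(n) = (n-1)(D(n-1) + D(n-2)) with D(0)=1, D(1)=0.
D(2) = 1 x (0 + 1) = 1
D(3) = 2 x (1 + 0) = 2
D(4) = 3 x (D(3) + D(2)) = 3 x (2 + 1)

Final answer: D(4) = 9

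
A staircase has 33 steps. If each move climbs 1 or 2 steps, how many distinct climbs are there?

Let f(n) count the ways. The last step is size 1 or 2, so f(n) = f(n-1) + f(n-2) with f(1)=1, f(2)=2.
Iterating the recurrence: f(1)=1, f(2)=2, f(3)=3, f(4)=5, f(5)=8, f(6)=13, f(7)=21, f(8)=34, f(9)=55, f(10)=89, f(11)=144, f(12)=233, f(13)=377, f(14)=610, f(15)=987, f(16)=1597, f(17)=2584, f(18)=4181, f(19)=6765, f(20)=10946, f(21)=17711, f(22)=28657, f(23)=46368, f(24)=75025, f(25)=121393, f(26)=196418, f(27)=317811, f(28)=514229, f(29)=832040, f(30)=1346269, f(31)=2178309, f(32)=3524578, f(33)=5702887.

Final answer: 5702887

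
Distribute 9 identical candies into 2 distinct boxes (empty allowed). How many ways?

Stars and bars: C(n+k-1, k-1) = C(10,1).

Final answer: C(10,1) = 10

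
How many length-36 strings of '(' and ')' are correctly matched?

The structures are counted by the Catalan number C_n. Here n = 18 (pairs).
C_n = (2n)!/(n!(n+1)!), so C_{18} = 36!/(18! x 19!) = C(36,18)/19 = 9075135300/19.

Final answer: C_{18} = 477638700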